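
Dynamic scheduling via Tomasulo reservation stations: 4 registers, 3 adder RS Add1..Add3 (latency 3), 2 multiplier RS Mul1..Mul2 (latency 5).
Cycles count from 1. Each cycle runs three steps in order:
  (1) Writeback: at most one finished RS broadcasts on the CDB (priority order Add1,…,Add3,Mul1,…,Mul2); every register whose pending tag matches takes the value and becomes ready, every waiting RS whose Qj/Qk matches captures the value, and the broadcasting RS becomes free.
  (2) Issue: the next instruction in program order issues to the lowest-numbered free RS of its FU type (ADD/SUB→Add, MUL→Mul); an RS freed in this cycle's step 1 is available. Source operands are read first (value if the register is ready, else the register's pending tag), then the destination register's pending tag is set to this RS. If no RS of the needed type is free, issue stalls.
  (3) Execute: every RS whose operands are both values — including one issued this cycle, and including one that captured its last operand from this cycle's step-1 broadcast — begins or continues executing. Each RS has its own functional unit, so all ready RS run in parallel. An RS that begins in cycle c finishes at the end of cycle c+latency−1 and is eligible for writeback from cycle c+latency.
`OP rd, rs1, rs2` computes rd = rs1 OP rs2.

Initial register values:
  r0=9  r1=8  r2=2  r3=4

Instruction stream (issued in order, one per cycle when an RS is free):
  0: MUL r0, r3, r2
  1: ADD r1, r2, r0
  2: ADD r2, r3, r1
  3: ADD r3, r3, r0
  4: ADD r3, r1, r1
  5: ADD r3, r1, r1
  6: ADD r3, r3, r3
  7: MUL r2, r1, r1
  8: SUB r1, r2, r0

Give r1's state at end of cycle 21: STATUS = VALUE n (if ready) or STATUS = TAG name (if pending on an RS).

c1: issue MUL r0<-Mul1 | r0:Mul1,r1:8,r2:2,r3:4
c2: issue ADD r1<-Add1 | r0:Mul1,r1:Add1,r2:2,r3:4
c3: issue ADD r2<-Add2 | r0:Mul1,r1:Add1,r2:Add2,r3:4
c4: issue ADD r3<-Add3 | r0:Mul1,r1:Add1,r2:Add2,r3:Add3
c5: stall | r0:Mul1,r1:Add1,r2:Add2,r3:Add3
c6: CDB Mul1=8; stall | r0:8,r1:Add1,r2:Add2,r3:Add3
c7: stall | r0:8,r1:Add1,r2:Add2,r3:Add3
c8: stall | r0:8,r1:Add1,r2:Add2,r3:Add3
c9: CDB Add1=10; issue ADD r3<-Add1 | r0:8,r1:10,r2:Add2,r3:Add1
c10: CDB Add3=12; issue ADD r3<-Add3 | r0:8,r1:10,r2:Add2,r3:Add3
c11: stall | r0:8,r1:10,r2:Add2,r3:Add3
c12: CDB Add1=20; issue ADD r3<-Add1 | r0:8,r1:10,r2:Add2,r3:Add1
c13: CDB Add2=14; issue MUL r2<-Mul1 | r0:8,r1:10,r2:Mul1,r3:Add1
c14: CDB Add3=20; issue SUB r1<-Add2 | r0:8,r1:Add2,r2:Mul1,r3:Add1
c15: - | r0:8,r1:Add2,r2:Mul1,r3:Add1
c16: - | r0:8,r1:Add2,r2:Mul1,r3:Add1
c17: CDB Add1=40 | r0:8,r1:Add2,r2:Mul1,r3:40
c18: CDB Mul1=100 | r0:8,r1:Add2,r2:100,r3:40
c19: - | r0:8,r1:Add2,r2:100,r3:40
c20: - | r0:8,r1:Add2,r2:100,r3:40
c21: CDB Add2=92 | r0:8,r1:92,r2:100,r3:40

STATUS = VALUE 92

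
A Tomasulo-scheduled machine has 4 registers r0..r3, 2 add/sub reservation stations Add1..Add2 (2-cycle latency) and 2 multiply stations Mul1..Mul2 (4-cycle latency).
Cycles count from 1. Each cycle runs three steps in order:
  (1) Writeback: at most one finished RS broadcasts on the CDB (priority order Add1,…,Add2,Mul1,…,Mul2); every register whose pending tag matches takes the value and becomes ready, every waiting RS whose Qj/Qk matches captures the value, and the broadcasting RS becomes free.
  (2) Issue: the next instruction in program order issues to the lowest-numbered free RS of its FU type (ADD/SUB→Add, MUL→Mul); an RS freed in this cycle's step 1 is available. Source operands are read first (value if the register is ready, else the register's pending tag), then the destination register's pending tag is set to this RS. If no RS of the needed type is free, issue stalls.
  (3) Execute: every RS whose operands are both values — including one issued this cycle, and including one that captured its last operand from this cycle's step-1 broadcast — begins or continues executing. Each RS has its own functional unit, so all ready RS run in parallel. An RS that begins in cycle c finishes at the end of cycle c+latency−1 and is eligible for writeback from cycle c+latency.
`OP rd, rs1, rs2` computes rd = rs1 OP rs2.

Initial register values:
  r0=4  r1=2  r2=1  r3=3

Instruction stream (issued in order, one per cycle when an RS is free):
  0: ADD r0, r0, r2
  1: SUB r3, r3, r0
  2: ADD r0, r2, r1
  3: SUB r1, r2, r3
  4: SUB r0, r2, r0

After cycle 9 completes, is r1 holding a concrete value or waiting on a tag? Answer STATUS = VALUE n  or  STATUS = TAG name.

cycle 1: issue ADD r0<-Add1 // r0:Add1,r1:2,r2:1,r3:3
cycle 2: issue SUB r3<-Add2 // r0:Add1,r1:2,r2:1,r3:Add2
cycle 3: CDB Add1=5; issue ADD r0<-Add1 // r0:Add1,r1:2,r2:1,r3:Add2
cycle 4: stall // r0:Add1,r1:2,r2:1,r3:Add2
cycle 5: CDB Add1=3; issue SUB r1<-Add1 // r0:3,r1:Add1,r2:1,r3:Add2
cycle 6: CDB Add2=-2; issue SUB r0<-Add2 // r0:Add2,r1:Add1,r2:1,r3:-2
cycle 7: - // r0:Add2,r1:Add1,r2:1,r3:-2
cycle 8: CDB Add1=3 // r0:Add2,r1:3,r2:1,r3:-2
cycle 9: CDB Add2=-2 // r0:-2,r1:3,r2:1,r3:-2

STATUS = VALUE 3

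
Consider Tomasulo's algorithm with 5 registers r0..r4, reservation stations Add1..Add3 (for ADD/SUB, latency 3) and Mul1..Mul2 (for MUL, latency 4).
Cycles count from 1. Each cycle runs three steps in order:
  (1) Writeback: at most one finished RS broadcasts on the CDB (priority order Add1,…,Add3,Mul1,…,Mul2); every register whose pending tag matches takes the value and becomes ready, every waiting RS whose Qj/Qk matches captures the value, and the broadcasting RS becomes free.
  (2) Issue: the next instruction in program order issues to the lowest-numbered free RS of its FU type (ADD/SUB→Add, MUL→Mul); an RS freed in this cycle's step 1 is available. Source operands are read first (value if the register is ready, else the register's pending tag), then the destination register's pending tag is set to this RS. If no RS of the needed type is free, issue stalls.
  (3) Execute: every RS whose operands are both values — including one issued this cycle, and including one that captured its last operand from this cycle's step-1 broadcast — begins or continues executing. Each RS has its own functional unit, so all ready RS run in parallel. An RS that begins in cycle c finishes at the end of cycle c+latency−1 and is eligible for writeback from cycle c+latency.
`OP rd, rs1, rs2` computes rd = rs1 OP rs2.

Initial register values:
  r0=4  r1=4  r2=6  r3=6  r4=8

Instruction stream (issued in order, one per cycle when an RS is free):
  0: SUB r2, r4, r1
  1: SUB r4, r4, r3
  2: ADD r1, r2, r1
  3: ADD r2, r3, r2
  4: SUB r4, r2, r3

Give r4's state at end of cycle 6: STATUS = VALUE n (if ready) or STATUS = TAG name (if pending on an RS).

STATUS = TAG Add2

c1: issue SUB r2<-Add1 | r0:4,r1:4,r2:Add1,r3:6,r4:8
c2: issue SUB r4<-Add2 | r0:4,r1:4,r2:Add1,r3:6,r4:Add2
c3: issue ADD r1<-Add3 | r0:4,r1:Add3,r2:Add1,r3:6,r4:Add2
c4: CDB Add1=4; issue ADD r2<-Add1 | r0:4,r1:Add3,r2:Add1,r3:6,r4:Add2
c5: CDB Add2=2; issue SUB r4<-Add2 | r0:4,r1:Add3,r2:Add1,r3:6,r4:Add2
c6: - | r0:4,r1:Add3,r2:Add1,r3:6,r4:Add2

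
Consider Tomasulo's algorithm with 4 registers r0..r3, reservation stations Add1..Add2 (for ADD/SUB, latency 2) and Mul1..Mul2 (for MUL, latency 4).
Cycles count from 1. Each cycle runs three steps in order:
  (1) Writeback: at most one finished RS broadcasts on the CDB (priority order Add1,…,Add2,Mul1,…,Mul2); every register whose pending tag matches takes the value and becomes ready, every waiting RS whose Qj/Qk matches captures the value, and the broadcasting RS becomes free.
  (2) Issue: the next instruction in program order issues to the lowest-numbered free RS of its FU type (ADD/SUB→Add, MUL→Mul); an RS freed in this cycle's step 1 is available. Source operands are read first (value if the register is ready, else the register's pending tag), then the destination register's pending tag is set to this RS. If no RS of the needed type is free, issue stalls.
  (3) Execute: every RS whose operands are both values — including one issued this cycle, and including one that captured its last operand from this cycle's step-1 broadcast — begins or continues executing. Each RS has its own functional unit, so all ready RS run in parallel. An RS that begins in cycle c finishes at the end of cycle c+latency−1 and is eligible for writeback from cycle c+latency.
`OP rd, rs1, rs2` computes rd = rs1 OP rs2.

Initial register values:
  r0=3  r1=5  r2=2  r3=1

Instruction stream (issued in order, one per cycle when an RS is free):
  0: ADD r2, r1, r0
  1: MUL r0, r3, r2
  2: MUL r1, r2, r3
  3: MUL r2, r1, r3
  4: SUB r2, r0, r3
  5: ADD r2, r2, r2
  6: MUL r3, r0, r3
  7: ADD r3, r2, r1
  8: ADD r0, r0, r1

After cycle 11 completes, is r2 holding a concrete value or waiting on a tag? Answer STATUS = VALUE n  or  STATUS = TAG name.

STATUS = TAG Add2

cycle 1: issue ADD r2<-Add1 // r0:3,r1:5,r2:Add1,r3:1
cycle 2: issue MUL r0<-Mul1 // r0:Mul1,r1:5,r2:Add1,r3:1
cycle 3: CDB Add1=8; issue MUL r1<-Mul2 // r0:Mul1,r1:Mul2,r2:8,r3:1
cycle 4: stall // r0:Mul1,r1:Mul2,r2:8,r3:1
cycle 5: stall // r0:Mul1,r1:Mul2,r2:8,r3:1
cycle 6: stall // r0:Mul1,r1:Mul2,r2:8,r3:1
cycle 7: CDB Mul1=8; issue MUL r2<-Mul1 // r0:8,r1:Mul2,r2:Mul1,r3:1
cycle 8: CDB Mul2=8; issue SUB r2<-Add1 // r0:8,r1:8,r2:Add1,r3:1
cycle 9: issue ADD r2<-Add2 // r0:8,r1:8,r2:Add2,r3:1
cycle 10: CDB Add1=7; issue MUL r3<-Mul2 // r0:8,r1:8,r2:Add2,r3:Mul2
cycle 11: issue ADD r3<-Add1 // r0:8,r1:8,r2:Add2,r3:Add1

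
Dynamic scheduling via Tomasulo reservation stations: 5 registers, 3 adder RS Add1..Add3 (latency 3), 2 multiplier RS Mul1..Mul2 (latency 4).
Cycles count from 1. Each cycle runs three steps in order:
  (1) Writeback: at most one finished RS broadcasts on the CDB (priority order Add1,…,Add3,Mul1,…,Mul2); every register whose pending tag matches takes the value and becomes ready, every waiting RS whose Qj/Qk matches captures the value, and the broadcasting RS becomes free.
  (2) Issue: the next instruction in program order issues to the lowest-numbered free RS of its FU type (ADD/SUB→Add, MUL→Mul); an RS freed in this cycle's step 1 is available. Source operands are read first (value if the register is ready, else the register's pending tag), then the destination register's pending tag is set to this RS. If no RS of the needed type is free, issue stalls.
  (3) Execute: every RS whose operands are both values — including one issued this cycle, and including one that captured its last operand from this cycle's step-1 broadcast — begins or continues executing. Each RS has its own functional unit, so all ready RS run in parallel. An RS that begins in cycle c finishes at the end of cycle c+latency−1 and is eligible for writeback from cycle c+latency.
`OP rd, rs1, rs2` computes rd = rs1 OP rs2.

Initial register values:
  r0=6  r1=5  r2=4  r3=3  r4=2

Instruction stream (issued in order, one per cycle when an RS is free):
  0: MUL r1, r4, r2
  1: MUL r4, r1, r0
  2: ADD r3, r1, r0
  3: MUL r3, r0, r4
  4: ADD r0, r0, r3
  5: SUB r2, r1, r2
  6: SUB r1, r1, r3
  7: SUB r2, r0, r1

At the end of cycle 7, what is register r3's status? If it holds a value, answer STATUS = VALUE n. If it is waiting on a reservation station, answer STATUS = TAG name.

STATUS = TAG Mul1

  c1: issue MUL r1<-Mul1  regs: r0:6,r1:Mul1,r2:4,r3:3,r4:2
  c2: issue MUL r4<-Mul2  regs: r0:6,r1:Mul1,r2:4,r3:3,r4:Mul2
  c3: issue ADD r3<-Add1  regs: r0:6,r1:Mul1,r2:4,r3:Add1,r4:Mul2
  c4: stall  regs: r0:6,r1:Mul1,r2:4,r3:Add1,r4:Mul2
  c5: CDB Mul1=8; issue MUL r3<-Mul1  regs: r0:6,r1:8,r2:4,r3:Mul1,r4:Mul2
  c6: issue ADD r0<-Add2  regs: r0:Add2,r1:8,r2:4,r3:Mul1,r4:Mul2
  c7: issue SUB r2<-Add3  regs: r0:Add2,r1:8,r2:Add3,r3:Mul1,r4:Mul2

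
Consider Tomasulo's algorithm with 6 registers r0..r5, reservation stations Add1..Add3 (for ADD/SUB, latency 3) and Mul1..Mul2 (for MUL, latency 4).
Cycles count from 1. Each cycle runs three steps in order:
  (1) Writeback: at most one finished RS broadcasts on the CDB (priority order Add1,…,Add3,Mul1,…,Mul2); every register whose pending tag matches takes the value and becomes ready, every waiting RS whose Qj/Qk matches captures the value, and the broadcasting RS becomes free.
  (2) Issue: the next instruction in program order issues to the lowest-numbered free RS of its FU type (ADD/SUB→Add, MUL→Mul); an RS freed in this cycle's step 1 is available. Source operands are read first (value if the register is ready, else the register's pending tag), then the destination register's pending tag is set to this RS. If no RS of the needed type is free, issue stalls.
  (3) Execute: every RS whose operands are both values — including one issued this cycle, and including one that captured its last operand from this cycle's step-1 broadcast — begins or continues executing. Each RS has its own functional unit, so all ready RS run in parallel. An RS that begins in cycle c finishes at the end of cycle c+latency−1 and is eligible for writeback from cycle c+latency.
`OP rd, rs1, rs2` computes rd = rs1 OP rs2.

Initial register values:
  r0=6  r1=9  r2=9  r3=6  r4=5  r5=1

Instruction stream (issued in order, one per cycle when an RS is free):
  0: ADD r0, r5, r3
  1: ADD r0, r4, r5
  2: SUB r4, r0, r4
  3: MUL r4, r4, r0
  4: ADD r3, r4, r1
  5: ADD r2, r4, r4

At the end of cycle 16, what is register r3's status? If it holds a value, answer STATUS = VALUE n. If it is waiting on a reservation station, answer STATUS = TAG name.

  c1: issue ADD r0<-Add1  regs: r0:Add1,r1:9,r2:9,r3:6,r4:5,r5:1
  c2: issue ADD r0<-Add2  regs: r0:Add2,r1:9,r2:9,r3:6,r4:5,r5:1
  c3: issue SUB r4<-Add3  regs: r0:Add2,r1:9,r2:9,r3:6,r4:Add3,r5:1
  c4: CDB Add1=7; issue MUL r4<-Mul1  regs: r0:Add2,r1:9,r2:9,r3:6,r4:Mul1,r5:1
  c5: CDB Add2=6; issue ADD r3<-Add1  regs: r0:6,r1:9,r2:9,r3:Add1,r4:Mul1,r5:1
  c6: issue ADD r2<-Add2  regs: r0:6,r1:9,r2:Add2,r3:Add1,r4:Mul1,r5:1
  c7: -  regs: r0:6,r1:9,r2:Add2,r3:Add1,r4:Mul1,r5:1
  c8: CDB Add3=1  regs: r0:6,r1:9,r2:Add2,r3:Add1,r4:Mul1,r5:1
  c9: -  regs: r0:6,r1:9,r2:Add2,r3:Add1,r4:Mul1,r5:1
  c10: -  regs: r0:6,r1:9,r2:Add2,r3:Add1,r4:Mul1,r5:1
  c11: -  regs: r0:6,r1:9,r2:Add2,r3:Add1,r4:Mul1,r5:1
  c12: CDB Mul1=6  regs: r0:6,r1:9,r2:Add2,r3:Add1,r4:6,r5:1
  c13: -  regs: r0:6,r1:9,r2:Add2,r3:Add1,r4:6,r5:1
  c14: -  regs: r0:6,r1:9,r2:Add2,r3:Add1,r4:6,r5:1
  c15: CDB Add1=15  regs: r0:6,r1:9,r2:Add2,r3:15,r4:6,r5:1
  c16: CDB Add2=12  regs: r0:6,r1:9,r2:12,r3:15,r4:6,r5:1

STATUS = VALUE 15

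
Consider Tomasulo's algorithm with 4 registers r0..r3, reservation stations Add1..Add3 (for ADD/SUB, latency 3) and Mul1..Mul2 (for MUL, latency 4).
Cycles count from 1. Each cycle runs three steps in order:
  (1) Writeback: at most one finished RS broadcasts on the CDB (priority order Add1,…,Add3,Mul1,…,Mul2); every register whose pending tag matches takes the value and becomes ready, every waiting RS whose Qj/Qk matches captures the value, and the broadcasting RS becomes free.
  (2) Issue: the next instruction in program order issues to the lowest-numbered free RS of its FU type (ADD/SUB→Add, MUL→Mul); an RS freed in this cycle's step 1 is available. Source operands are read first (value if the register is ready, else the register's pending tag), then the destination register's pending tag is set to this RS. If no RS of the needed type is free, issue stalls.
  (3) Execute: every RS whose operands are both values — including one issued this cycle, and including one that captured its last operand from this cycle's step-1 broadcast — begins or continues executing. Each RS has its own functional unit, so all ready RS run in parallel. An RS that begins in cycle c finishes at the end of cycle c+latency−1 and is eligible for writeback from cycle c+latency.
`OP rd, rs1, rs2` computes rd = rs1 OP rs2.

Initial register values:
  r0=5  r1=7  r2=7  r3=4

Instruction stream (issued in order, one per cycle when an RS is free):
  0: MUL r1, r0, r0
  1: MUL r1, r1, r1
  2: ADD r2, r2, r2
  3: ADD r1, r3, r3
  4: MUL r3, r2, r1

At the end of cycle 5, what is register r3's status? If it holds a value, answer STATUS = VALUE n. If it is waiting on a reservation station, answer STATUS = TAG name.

cycle 1: issue MUL r1<-Mul1 // r0:5,r1:Mul1,r2:7,r3:4
cycle 2: issue MUL r1<-Mul2 // r0:5,r1:Mul2,r2:7,r3:4
cycle 3: issue ADD r2<-Add1 // r0:5,r1:Mul2,r2:Add1,r3:4
cycle 4: issue ADD r1<-Add2 // r0:5,r1:Add2,r2:Add1,r3:4
cycle 5: CDB Mul1=25; issue MUL r3<-Mul1 // r0:5,r1:Add2,r2:Add1,r3:Mul1

STATUS = TAG Mul1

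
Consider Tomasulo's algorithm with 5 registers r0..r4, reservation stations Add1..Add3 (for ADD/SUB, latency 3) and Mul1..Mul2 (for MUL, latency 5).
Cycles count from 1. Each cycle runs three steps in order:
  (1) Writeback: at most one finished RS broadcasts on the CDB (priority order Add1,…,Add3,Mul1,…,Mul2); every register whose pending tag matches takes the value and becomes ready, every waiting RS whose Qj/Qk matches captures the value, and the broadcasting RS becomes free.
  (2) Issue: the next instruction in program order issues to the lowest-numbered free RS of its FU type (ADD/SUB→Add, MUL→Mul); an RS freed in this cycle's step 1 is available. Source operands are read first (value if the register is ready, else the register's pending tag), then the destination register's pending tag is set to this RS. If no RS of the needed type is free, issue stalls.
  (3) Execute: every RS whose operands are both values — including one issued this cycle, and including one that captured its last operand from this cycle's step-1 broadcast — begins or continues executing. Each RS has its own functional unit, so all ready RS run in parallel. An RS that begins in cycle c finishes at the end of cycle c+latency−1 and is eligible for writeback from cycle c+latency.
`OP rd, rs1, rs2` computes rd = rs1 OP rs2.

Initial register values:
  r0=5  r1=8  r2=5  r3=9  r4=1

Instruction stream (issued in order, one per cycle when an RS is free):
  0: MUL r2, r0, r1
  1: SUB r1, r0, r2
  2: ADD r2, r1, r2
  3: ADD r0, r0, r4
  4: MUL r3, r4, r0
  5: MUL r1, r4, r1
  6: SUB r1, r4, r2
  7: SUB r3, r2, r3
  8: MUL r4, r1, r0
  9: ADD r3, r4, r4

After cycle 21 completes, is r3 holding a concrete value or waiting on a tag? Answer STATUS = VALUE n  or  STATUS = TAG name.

STATUS = TAG Add2

c1: issue MUL r2<-Mul1 | r0:5,r1:8,r2:Mul1,r3:9,r4:1
c2: issue SUB r1<-Add1 | r0:5,r1:Add1,r2:Mul1,r3:9,r4:1
c3: issue ADD r2<-Add2 | r0:5,r1:Add1,r2:Add2,r3:9,r4:1
c4: issue ADD r0<-Add3 | r0:Add3,r1:Add1,r2:Add2,r3:9,r4:1
c5: issue MUL r3<-Mul2 | r0:Add3,r1:Add1,r2:Add2,r3:Mul2,r4:1
c6: CDB Mul1=40; issue MUL r1<-Mul1 | r0:Add3,r1:Mul1,r2:Add2,r3:Mul2,r4:1
c7: CDB Add3=6; issue SUB r1<-Add3 | r0:6,r1:Add3,r2:Add2,r3:Mul2,r4:1
c8: stall | r0:6,r1:Add3,r2:Add2,r3:Mul2,r4:1
c9: CDB Add1=-35; issue SUB r3<-Add1 | r0:6,r1:Add3,r2:Add2,r3:Add1,r4:1
c10: stall | r0:6,r1:Add3,r2:Add2,r3:Add1,r4:1
c11: stall | r0:6,r1:Add3,r2:Add2,r3:Add1,r4:1
c12: CDB Add2=5; stall | r0:6,r1:Add3,r2:5,r3:Add1,r4:1
c13: CDB Mul2=6; issue MUL r4<-Mul2 | r0:6,r1:Add3,r2:5,r3:Add1,r4:Mul2
c14: CDB Mul1=-35; issue ADD r3<-Add2 | r0:6,r1:Add3,r2:5,r3:Add2,r4:Mul2
c15: CDB Add3=-4 | r0:6,r1:-4,r2:5,r3:Add2,r4:Mul2
c16: CDB Add1=-1 | r0:6,r1:-4,r2:5,r3:Add2,r4:Mul2
c17: - | r0:6,r1:-4,r2:5,r3:Add2,r4:Mul2
c18: - | r0:6,r1:-4,r2:5,r3:Add2,r4:Mul2
c19: - | r0:6,r1:-4,r2:5,r3:Add2,r4:Mul2
c20: CDB Mul2=-24 | r0:6,r1:-4,r2:5,r3:Add2,r4:-24
c21: - | r0:6,r1:-4,r2:5,r3:Add2,r4:-24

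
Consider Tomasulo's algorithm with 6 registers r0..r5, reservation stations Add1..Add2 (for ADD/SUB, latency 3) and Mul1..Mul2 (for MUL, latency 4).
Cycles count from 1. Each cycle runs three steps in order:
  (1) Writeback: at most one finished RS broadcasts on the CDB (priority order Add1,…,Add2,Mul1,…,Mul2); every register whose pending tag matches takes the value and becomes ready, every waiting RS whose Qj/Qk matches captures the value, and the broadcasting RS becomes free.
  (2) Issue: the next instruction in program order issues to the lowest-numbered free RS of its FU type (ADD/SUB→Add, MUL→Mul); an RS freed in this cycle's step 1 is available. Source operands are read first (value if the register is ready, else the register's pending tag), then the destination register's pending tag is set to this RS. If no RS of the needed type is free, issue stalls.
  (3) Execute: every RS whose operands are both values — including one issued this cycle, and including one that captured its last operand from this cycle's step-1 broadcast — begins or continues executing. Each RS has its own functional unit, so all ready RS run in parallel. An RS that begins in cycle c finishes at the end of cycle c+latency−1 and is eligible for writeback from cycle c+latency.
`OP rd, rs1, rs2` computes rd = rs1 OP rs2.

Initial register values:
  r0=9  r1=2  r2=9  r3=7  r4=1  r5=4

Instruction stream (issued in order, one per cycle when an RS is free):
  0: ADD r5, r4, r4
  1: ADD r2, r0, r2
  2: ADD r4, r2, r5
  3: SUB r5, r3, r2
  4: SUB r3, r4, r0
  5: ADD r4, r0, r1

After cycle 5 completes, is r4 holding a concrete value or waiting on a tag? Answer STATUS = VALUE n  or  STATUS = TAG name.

  c1: issue ADD r5<-Add1  regs: r0:9,r1:2,r2:9,r3:7,r4:1,r5:Add1
  c2: issue ADD r2<-Add2  regs: r0:9,r1:2,r2:Add2,r3:7,r4:1,r5:Add1
  c3: stall  regs: r0:9,r1:2,r2:Add2,r3:7,r4:1,r5:Add1
  c4: CDB Add1=2; issue ADD r4<-Add1  regs: r0:9,r1:2,r2:Add2,r3:7,r4:Add1,r5:2
  c5: CDB Add2=18; issue SUB r5<-Add2  regs: r0:9,r1:2,r2:18,r3:7,r4:Add1,r5:Add2

STATUS = TAG Add1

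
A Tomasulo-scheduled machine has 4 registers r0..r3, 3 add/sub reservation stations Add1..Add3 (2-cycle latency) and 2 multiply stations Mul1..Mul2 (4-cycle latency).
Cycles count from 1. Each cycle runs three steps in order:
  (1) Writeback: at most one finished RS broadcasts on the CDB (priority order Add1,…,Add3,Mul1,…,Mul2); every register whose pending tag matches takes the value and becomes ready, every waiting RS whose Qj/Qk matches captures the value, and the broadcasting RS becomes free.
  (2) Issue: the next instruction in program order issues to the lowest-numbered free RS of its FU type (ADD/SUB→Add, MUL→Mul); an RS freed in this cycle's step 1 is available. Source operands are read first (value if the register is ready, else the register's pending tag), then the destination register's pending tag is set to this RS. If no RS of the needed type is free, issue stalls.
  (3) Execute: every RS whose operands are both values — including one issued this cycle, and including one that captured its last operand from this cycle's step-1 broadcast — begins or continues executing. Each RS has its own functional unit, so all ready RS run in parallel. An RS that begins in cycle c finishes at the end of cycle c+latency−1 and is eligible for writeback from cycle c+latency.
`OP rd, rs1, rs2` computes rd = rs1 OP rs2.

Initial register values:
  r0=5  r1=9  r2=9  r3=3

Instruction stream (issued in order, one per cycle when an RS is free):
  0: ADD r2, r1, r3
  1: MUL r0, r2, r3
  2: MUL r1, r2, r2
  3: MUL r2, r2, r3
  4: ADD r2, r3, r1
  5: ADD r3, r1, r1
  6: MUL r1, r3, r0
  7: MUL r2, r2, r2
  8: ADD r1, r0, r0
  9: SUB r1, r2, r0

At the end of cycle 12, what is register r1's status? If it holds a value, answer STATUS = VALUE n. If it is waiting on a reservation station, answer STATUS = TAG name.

STATUS = TAG Mul2

c1: issue ADD r2<-Add1 | r0:5,r1:9,r2:Add1,r3:3
c2: issue MUL r0<-Mul1 | r0:Mul1,r1:9,r2:Add1,r3:3
c3: CDB Add1=12; issue MUL r1<-Mul2 | r0:Mul1,r1:Mul2,r2:12,r3:3
c4: stall | r0:Mul1,r1:Mul2,r2:12,r3:3
c5: stall | r0:Mul1,r1:Mul2,r2:12,r3:3
c6: stall | r0:Mul1,r1:Mul2,r2:12,r3:3
c7: CDB Mul1=36; issue MUL r2<-Mul1 | r0:36,r1:Mul2,r2:Mul1,r3:3
c8: CDB Mul2=144; issue ADD r2<-Add1 | r0:36,r1:144,r2:Add1,r3:3
c9: issue ADD r3<-Add2 | r0:36,r1:144,r2:Add1,r3:Add2
c10: CDB Add1=147; issue MUL r1<-Mul2 | r0:36,r1:Mul2,r2:147,r3:Add2
c11: CDB Add2=288; stall | r0:36,r1:Mul2,r2:147,r3:288
c12: CDB Mul1=36; issue MUL r2<-Mul1 | r0:36,r1:Mul2,r2:Mul1,r3:288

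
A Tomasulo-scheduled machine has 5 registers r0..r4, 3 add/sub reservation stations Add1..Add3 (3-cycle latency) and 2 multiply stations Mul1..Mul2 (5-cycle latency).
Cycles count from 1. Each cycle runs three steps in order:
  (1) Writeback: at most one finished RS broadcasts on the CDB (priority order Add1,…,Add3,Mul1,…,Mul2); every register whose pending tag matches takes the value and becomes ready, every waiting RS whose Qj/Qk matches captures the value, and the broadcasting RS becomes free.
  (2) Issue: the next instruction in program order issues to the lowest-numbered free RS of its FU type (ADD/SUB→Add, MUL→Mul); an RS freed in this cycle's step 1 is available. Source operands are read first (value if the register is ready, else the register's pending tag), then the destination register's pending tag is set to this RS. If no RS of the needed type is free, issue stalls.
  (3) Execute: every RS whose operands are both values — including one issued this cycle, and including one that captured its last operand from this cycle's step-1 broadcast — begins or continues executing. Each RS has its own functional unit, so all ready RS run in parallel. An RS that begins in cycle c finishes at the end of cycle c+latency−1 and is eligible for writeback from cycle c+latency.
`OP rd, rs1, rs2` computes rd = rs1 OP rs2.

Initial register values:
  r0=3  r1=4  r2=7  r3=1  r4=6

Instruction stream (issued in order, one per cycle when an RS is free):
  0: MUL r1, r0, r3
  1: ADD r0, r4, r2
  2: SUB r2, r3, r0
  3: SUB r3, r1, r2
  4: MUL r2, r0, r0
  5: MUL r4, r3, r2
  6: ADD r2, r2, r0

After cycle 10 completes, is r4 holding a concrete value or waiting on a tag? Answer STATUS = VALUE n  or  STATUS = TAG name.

cycle 1: issue MUL r1<-Mul1 // r0:3,r1:Mul1,r2:7,r3:1,r4:6
cycle 2: issue ADD r0<-Add1 // r0:Add1,r1:Mul1,r2:7,r3:1,r4:6
cycle 3: issue SUB r2<-Add2 // r0:Add1,r1:Mul1,r2:Add2,r3:1,r4:6
cycle 4: issue SUB r3<-Add3 // r0:Add1,r1:Mul1,r2:Add2,r3:Add3,r4:6
cycle 5: CDB Add1=13; issue MUL r2<-Mul2 // r0:13,r1:Mul1,r2:Mul2,r3:Add3,r4:6
cycle 6: CDB Mul1=3; issue MUL r4<-Mul1 // r0:13,r1:3,r2:Mul2,r3:Add3,r4:Mul1
cycle 7: issue ADD r2<-Add1 // r0:13,r1:3,r2:Add1,r3:Add3,r4:Mul1
cycle 8: CDB Add2=-12 // r0:13,r1:3,r2:Add1,r3:Add3,r4:Mul1
cycle 9: - // r0:13,r1:3,r2:Add1,r3:Add3,r4:Mul1
cycle 10: CDB Mul2=169 // r0:13,r1:3,r2:Add1,r3:Add3,r4:Mul1

STATUS = TAG Mul1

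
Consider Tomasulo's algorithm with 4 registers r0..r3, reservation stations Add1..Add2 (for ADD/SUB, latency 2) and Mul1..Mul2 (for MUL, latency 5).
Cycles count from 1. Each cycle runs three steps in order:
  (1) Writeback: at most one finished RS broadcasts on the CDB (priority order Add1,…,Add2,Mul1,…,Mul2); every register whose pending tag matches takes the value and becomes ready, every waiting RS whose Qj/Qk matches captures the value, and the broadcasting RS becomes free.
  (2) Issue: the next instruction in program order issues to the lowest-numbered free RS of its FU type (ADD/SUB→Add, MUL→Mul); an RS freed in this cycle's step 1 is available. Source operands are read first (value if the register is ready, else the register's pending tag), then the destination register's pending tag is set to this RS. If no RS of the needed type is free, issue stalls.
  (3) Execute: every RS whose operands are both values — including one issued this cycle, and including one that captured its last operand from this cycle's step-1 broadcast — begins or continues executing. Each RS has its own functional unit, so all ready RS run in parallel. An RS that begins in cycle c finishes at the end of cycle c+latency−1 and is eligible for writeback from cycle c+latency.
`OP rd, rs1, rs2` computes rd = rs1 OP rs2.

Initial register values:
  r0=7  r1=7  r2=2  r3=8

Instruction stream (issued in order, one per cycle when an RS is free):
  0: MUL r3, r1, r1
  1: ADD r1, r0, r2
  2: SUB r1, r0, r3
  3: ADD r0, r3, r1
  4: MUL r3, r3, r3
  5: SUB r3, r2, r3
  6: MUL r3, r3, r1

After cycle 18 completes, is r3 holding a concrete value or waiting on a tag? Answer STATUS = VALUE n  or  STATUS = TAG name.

cycle 1: issue MUL r3<-Mul1 // r0:7,r1:7,r2:2,r3:Mul1
cycle 2: issue ADD r1<-Add1 // r0:7,r1:Add1,r2:2,r3:Mul1
cycle 3: issue SUB r1<-Add2 // r0:7,r1:Add2,r2:2,r3:Mul1
cycle 4: CDB Add1=9; issue ADD r0<-Add1 // r0:Add1,r1:Add2,r2:2,r3:Mul1
cycle 5: issue MUL r3<-Mul2 // r0:Add1,r1:Add2,r2:2,r3:Mul2
cycle 6: CDB Mul1=49; stall // r0:Add1,r1:Add2,r2:2,r3:Mul2
cycle 7: stall // r0:Add1,r1:Add2,r2:2,r3:Mul2
cycle 8: CDB Add2=-42; issue SUB r3<-Add2 // r0:Add1,r1:-42,r2:2,r3:Add2
cycle 9: issue MUL r3<-Mul1 // r0:Add1,r1:-42,r2:2,r3:Mul1
cycle 10: CDB Add1=7 // r0:7,r1:-42,r2:2,r3:Mul1
cycle 11: CDB Mul2=2401 // r0:7,r1:-42,r2:2,r3:Mul1
cycle 12: - // r0:7,r1:-42,r2:2,r3:Mul1
cycle 13: CDB Add2=-2399 // r0:7,r1:-42,r2:2,r3:Mul1
cycle 14: - // r0:7,r1:-42,r2:2,r3:Mul1
cycle 15: - // r0:7,r1:-42,r2:2,r3:Mul1
cycle 16: - // r0:7,r1:-42,r2:2,r3:Mul1
cycle 17: - // r0:7,r1:-42,r2:2,r3:Mul1
cycle 18: CDB Mul1=100758 // r0:7,r1:-42,r2:2,r3:100758

STATUS = VALUE 100758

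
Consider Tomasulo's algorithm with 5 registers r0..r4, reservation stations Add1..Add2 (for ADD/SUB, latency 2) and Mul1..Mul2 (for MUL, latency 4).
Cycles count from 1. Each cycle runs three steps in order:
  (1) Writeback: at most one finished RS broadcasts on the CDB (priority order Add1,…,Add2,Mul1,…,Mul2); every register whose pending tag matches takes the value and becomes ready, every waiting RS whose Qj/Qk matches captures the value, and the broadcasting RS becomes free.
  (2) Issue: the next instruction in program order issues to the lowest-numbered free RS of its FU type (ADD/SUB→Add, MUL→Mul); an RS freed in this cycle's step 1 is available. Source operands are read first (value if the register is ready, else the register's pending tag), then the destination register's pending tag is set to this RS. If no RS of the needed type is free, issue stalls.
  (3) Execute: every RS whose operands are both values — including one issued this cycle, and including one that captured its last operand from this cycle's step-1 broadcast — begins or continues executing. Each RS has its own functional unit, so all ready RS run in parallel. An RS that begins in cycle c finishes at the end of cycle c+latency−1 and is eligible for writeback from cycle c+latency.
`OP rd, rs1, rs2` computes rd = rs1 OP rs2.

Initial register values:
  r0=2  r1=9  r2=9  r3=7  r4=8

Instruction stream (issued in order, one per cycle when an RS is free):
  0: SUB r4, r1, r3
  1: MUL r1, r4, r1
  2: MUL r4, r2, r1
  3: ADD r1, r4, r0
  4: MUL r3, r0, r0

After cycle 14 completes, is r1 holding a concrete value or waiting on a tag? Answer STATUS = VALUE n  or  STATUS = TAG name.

STATUS = VALUE 164

  c1: issue SUB r4<-Add1  regs: r0:2,r1:9,r2:9,r3:7,r4:Add1
  c2: issue MUL r1<-Mul1  regs: r0:2,r1:Mul1,r2:9,r3:7,r4:Add1
  c3: CDB Add1=2; issue MUL r4<-Mul2  regs: r0:2,r1:Mul1,r2:9,r3:7,r4:Mul2
  c4: issue ADD r1<-Add1  regs: r0:2,r1:Add1,r2:9,r3:7,r4:Mul2
  c5: stall  regs: r0:2,r1:Add1,r2:9,r3:7,r4:Mul2
  c6: stall  regs: r0:2,r1:Add1,r2:9,r3:7,r4:Mul2
  c7: CDB Mul1=18; issue MUL r3<-Mul1  regs: r0:2,r1:Add1,r2:9,r3:Mul1,r4:Mul2
  c8: -  regs: r0:2,r1:Add1,r2:9,r3:Mul1,r4:Mul2
  c9: -  regs: r0:2,r1:Add1,r2:9,r3:Mul1,r4:Mul2
  c10: -  regs: r0:2,r1:Add1,r2:9,r3:Mul1,r4:Mul2
  c11: CDB Mul1=4  regs: r0:2,r1:Add1,r2:9,r3:4,r4:Mul2
  c12: CDB Mul2=162  regs: r0:2,r1:Add1,r2:9,r3:4,r4:162
  c13: -  regs: r0:2,r1:Add1,r2:9,r3:4,r4:162
  c14: CDB Add1=164  regs: r0:2,r1:164,r2:9,r3:4,r4:162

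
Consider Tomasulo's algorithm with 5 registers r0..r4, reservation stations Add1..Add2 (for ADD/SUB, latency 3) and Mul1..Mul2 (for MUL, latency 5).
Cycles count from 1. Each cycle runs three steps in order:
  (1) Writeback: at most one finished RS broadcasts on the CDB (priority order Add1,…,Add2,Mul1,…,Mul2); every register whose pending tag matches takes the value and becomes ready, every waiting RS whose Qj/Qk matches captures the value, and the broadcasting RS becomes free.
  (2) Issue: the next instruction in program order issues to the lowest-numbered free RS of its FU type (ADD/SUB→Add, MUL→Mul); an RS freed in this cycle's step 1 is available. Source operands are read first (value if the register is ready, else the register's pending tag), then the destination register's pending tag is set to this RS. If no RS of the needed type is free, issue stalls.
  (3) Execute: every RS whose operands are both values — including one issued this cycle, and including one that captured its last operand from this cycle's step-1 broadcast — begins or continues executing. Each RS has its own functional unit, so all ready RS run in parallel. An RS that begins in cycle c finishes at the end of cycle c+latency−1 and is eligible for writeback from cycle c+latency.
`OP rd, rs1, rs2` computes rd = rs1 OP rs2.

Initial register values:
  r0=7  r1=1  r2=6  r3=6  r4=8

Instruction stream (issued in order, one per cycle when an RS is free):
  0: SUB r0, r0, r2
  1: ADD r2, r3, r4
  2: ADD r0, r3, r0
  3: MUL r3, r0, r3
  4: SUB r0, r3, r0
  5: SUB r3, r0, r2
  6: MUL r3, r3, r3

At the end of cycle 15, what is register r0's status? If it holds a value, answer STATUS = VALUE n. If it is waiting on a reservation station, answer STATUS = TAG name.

STATUS = VALUE 35

c1: issue SUB r0<-Add1 | r0:Add1,r1:1,r2:6,r3:6,r4:8
c2: issue ADD r2<-Add2 | r0:Add1,r1:1,r2:Add2,r3:6,r4:8
c3: stall | r0:Add1,r1:1,r2:Add2,r3:6,r4:8
c4: CDB Add1=1; issue ADD r0<-Add1 | r0:Add1,r1:1,r2:Add2,r3:6,r4:8
c5: CDB Add2=14; issue MUL r3<-Mul1 | r0:Add1,r1:1,r2:14,r3:Mul1,r4:8
c6: issue SUB r0<-Add2 | r0:Add2,r1:1,r2:14,r3:Mul1,r4:8
c7: CDB Add1=7; issue SUB r3<-Add1 | r0:Add2,r1:1,r2:14,r3:Add1,r4:8
c8: issue MUL r3<-Mul2 | r0:Add2,r1:1,r2:14,r3:Mul2,r4:8
c9: - | r0:Add2,r1:1,r2:14,r3:Mul2,r4:8
c10: - | r0:Add2,r1:1,r2:14,r3:Mul2,r4:8
c11: - | r0:Add2,r1:1,r2:14,r3:Mul2,r4:8
c12: CDB Mul1=42 | r0:Add2,r1:1,r2:14,r3:Mul2,r4:8
c13: - | r0:Add2,r1:1,r2:14,r3:Mul2,r4:8
c14: - | r0:Add2,r1:1,r2:14,r3:Mul2,r4:8
c15: CDB Add2=35 | r0:35,r1:1,r2:14,r3:Mul2,r4:8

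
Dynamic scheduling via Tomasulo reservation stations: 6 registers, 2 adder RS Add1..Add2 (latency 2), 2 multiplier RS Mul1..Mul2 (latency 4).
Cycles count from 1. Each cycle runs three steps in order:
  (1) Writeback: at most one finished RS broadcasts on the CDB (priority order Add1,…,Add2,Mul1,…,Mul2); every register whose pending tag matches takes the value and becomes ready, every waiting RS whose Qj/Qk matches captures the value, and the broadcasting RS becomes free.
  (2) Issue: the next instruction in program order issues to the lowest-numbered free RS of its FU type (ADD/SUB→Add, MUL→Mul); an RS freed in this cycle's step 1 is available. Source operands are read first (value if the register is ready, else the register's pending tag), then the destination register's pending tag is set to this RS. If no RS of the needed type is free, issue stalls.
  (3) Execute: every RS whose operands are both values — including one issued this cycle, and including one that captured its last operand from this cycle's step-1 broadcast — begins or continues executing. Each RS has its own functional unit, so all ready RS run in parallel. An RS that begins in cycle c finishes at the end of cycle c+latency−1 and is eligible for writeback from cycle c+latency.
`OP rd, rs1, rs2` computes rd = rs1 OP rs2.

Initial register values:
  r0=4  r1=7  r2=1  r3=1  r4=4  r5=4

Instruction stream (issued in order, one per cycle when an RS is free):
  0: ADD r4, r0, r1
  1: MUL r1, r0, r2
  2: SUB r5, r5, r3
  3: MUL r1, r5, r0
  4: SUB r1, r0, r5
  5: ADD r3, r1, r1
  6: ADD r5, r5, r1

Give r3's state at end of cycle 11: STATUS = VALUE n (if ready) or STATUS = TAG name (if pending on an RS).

STATUS = VALUE 2

c1: issue ADD r4<-Add1 | r0:4,r1:7,r2:1,r3:1,r4:Add1,r5:4
c2: issue MUL r1<-Mul1 | r0:4,r1:Mul1,r2:1,r3:1,r4:Add1,r5:4
c3: CDB Add1=11; issue SUB r5<-Add1 | r0:4,r1:Mul1,r2:1,r3:1,r4:11,r5:Add1
c4: issue MUL r1<-Mul2 | r0:4,r1:Mul2,r2:1,r3:1,r4:11,r5:Add1
c5: CDB Add1=3; issue SUB r1<-Add1 | r0:4,r1:Add1,r2:1,r3:1,r4:11,r5:3
c6: CDB Mul1=4; issue ADD r3<-Add2 | r0:4,r1:Add1,r2:1,r3:Add2,r4:11,r5:3
c7: CDB Add1=1; issue ADD r5<-Add1 | r0:4,r1:1,r2:1,r3:Add2,r4:11,r5:Add1
c8: - | r0:4,r1:1,r2:1,r3:Add2,r4:11,r5:Add1
c9: CDB Add1=4 | r0:4,r1:1,r2:1,r3:Add2,r4:11,r5:4
c10: CDB Add2=2 | r0:4,r1:1,r2:1,r3:2,r4:11,r5:4
c11: CDB Mul2=12 | r0:4,r1:1,r2:1,r3:2,r4:11,r5:4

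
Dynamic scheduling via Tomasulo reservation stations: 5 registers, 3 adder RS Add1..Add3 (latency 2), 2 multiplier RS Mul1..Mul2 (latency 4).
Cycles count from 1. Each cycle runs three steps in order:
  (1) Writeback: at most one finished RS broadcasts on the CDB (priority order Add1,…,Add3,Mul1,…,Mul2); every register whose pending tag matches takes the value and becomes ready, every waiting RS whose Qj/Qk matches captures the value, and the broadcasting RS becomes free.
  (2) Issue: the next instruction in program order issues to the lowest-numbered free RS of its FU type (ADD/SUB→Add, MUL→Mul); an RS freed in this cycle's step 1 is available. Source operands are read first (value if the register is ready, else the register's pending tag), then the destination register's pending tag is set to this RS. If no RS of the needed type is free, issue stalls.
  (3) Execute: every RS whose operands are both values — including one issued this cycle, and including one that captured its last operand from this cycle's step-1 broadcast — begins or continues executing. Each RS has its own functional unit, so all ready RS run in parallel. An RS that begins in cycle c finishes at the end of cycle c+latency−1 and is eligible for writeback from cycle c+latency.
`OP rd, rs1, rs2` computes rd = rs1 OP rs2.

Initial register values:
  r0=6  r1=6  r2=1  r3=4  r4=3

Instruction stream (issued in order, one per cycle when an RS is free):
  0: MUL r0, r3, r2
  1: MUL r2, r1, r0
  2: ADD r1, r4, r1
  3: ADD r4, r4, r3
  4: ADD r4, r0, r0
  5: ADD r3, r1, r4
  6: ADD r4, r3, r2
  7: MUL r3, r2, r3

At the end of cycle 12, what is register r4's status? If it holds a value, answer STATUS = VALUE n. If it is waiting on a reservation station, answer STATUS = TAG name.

  c1: issue MUL r0<-Mul1  regs: r0:Mul1,r1:6,r2:1,r3:4,r4:3
  c2: issue MUL r2<-Mul2  regs: r0:Mul1,r1:6,r2:Mul2,r3:4,r4:3
  c3: issue ADD r1<-Add1  regs: r0:Mul1,r1:Add1,r2:Mul2,r3:4,r4:3
  c4: issue ADD r4<-Add2  regs: r0:Mul1,r1:Add1,r2:Mul2,r3:4,r4:Add2
  c5: CDB Add1=9; issue ADD r4<-Add1  regs: r0:Mul1,r1:9,r2:Mul2,r3:4,r4:Add1
  c6: CDB Add2=7; issue ADD r3<-Add2  regs: r0:Mul1,r1:9,r2:Mul2,r3:Add2,r4:Add1
  c7: CDB Mul1=4; issue ADD r4<-Add3  regs: r0:4,r1:9,r2:Mul2,r3:Add2,r4:Add3
  c8: issue MUL r3<-Mul1  regs: r0:4,r1:9,r2:Mul2,r3:Mul1,r4:Add3
  c9: CDB Add1=8  regs: r0:4,r1:9,r2:Mul2,r3:Mul1,r4:Add3
  c10: -  regs: r0:4,r1:9,r2:Mul2,r3:Mul1,r4:Add3
  c11: CDB Add2=17  regs: r0:4,r1:9,r2:Mul2,r3:Mul1,r4:Add3
  c12: CDB Mul2=24  regs: r0:4,r1:9,r2:24,r3:Mul1,r4:Add3

STATUS = TAG Add3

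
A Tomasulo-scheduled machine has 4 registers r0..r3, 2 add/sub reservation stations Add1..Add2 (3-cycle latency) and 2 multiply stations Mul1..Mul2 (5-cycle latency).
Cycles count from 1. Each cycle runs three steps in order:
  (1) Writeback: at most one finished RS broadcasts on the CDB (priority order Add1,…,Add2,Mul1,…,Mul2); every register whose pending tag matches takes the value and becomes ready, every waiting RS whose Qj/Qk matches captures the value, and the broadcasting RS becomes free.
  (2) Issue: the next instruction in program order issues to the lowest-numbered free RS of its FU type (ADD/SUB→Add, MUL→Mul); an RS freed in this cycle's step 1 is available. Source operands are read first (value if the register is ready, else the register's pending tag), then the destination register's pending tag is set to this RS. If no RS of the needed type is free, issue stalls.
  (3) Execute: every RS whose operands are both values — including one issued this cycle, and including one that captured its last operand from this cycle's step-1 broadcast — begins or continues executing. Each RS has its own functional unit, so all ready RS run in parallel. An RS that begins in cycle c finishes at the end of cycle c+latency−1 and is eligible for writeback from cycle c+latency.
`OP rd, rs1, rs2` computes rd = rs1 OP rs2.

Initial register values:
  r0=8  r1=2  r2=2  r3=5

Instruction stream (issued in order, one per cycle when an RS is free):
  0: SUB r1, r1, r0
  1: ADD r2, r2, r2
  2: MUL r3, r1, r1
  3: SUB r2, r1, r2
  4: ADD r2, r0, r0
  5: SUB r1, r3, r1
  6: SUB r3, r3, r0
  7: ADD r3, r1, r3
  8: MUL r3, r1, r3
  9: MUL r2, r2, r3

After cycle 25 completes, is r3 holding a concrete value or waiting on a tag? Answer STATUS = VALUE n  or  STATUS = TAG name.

STATUS = VALUE 2940

cycle 1: issue SUB r1<-Add1 // r0:8,r1:Add1,r2:2,r3:5
cycle 2: issue ADD r2<-Add2 // r0:8,r1:Add1,r2:Add2,r3:5
cycle 3: issue MUL r3<-Mul1 // r0:8,r1:Add1,r2:Add2,r3:Mul1
cycle 4: CDB Add1=-6; issue SUB r2<-Add1 // r0:8,r1:-6,r2:Add1,r3:Mul1
cycle 5: CDB Add2=4; issue ADD r2<-Add2 // r0:8,r1:-6,r2:Add2,r3:Mul1
cycle 6: stall // r0:8,r1:-6,r2:Add2,r3:Mul1
cycle 7: stall // r0:8,r1:-6,r2:Add2,r3:Mul1
cycle 8: CDB Add1=-10; issue SUB r1<-Add1 // r0:8,r1:Add1,r2:Add2,r3:Mul1
cycle 9: CDB Add2=16; issue SUB r3<-Add2 // r0:8,r1:Add1,r2:16,r3:Add2
cycle 10: CDB Mul1=36; stall // r0:8,r1:Add1,r2:16,r3:Add2
cycle 11: stall // r0:8,r1:Add1,r2:16,r3:Add2
cycle 12: stall // r0:8,r1:Add1,r2:16,r3:Add2
cycle 13: CDB Add1=42; issue ADD r3<-Add1 // r0:8,r1:42,r2:16,r3:Add1
cycle 14: CDB Add2=28; issue MUL r3<-Mul1 // r0:8,r1:42,r2:16,r3:Mul1
cycle 15: issue MUL r2<-Mul2 // r0:8,r1:42,r2:Mul2,r3:Mul1
cycle 16: - // r0:8,r1:42,r2:Mul2,r3:Mul1
cycle 17: CDB Add1=70 // r0:8,r1:42,r2:Mul2,r3:Mul1
cycle 18: - // r0:8,r1:42,r2:Mul2,r3:Mul1
cycle 19: - // r0:8,r1:42,r2:Mul2,r3:Mul1
cycle 20: - // r0:8,r1:42,r2:Mul2,r3:Mul1
cycle 21: - // r0:8,r1:42,r2:Mul2,r3:Mul1
cycle 22: CDB Mul1=2940 // r0:8,r1:42,r2:Mul2,r3:2940
cycle 23: - // r0:8,r1:42,r2:Mul2,r3:2940
cycle 24: - // r0:8,r1:42,r2:Mul2,r3:2940
cycle 25: - // r0:8,r1:42,r2:Mul2,r3:2940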